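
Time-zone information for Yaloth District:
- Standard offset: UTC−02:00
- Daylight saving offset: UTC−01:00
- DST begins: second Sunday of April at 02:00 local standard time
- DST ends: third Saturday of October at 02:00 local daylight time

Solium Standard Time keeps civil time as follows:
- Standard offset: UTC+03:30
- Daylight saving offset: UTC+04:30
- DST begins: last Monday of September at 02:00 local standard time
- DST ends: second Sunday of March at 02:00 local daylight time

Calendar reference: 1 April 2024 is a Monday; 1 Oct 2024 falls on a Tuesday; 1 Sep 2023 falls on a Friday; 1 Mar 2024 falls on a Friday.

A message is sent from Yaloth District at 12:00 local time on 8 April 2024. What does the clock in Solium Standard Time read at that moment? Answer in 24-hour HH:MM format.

17:30

1 April 2024 is a Monday, so the first Sunday is April 7 and the second is April 14.
1 October 2024 is a Tuesday, so the first Saturday is October 5 and the third is October 19.
Daylight saving runs 14 April – 19 October; 8 April 2024 is outside that window, so Yaloth District is on standard time at UTC−02:00.
12:00 Yaloth District + 2h = 14:00 UTC.
1 September 2023 is a Friday, so Mondays fall on 4, 11, 18, 25; the last is September 25.
1 March 2024 is a Friday, so the first Sunday is March 3 and the second is March 10.
At the standard offset (UTC+03:30), 14:00 UTC + 3h30m = 17:30 Solium Standard Time standard time.
The standard-time date in Solium Standard Time, 8 April 2024, is outside the daylight-saving period (25 September 2023 – 10 March 2024), so Solium Standard Time is on standard time, UTC+03:30.
14:00 UTC + 3h30m = 17:30 Solium Standard Time.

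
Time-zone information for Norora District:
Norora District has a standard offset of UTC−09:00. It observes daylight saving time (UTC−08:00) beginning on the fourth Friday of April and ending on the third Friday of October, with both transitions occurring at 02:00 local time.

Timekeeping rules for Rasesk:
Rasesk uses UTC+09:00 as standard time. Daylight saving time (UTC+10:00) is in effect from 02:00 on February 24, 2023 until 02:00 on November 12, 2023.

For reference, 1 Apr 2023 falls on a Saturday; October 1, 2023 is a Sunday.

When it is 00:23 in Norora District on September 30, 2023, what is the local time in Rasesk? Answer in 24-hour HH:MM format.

18:23

1 April 2023 is a Saturday, so the first Friday is April 7 and the fourth is April 28.
1 October 2023 is a Sunday, so the first Friday is October 6 and the third is October 20.
September 30, 2023 lies within the daylight-saving period (28 April – 20 October), so Norora District is on daylight time, UTC−08:00.
00:23 Norora District + 8h = 08:23 UTC.
At the standard offset (UTC+09:00), 08:23 UTC + 9h = 17:23 Rasesk standard time.
Daylight saving runs 24 February – 12 November; the standard-time date in Rasesk, September 30, 2023, is inside that window, so Rasesk is at UTC+10:00.
08:23 UTC + 10h = 18:23 Rasesk.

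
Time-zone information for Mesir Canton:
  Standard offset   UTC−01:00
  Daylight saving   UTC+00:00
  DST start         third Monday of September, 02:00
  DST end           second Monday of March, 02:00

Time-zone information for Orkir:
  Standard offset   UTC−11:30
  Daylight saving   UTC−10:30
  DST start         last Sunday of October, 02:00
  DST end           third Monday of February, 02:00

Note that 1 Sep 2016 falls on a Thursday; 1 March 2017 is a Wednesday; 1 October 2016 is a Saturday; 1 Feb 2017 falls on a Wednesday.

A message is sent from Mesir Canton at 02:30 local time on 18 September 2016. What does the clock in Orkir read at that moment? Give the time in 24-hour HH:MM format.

1 September 2016 is a Thursday, so the first Monday is September 5 and the third is September 19.
1 March 2017 is a Wednesday, so the first Monday is March 6 and the second is March 13.
18 September 2016 does not fall between 19 September 2016 and 13 March 2017, so daylight saving is not in effect and Mesir Canton is at UTC−01:00.
02:30 Mesir Canton + 1h = 03:30 UTC.
1 October 2016 is a Saturday, so Sundays fall on 2, 9, 16, 23, 30; the last is October 30.
1 February 2017 is a Wednesday, so the first Monday is February 6 and the third is February 20.
At the standard offset (UTC−11:30), 03:30 UTC − 11h30m = 16:00 Orkir standard time (rolling into the previous day, 17 September 2016).
The standard-time date in Orkir, 17 September 2016, is outside the daylight-saving period (30 October 2016 – 20 February 2017), so Orkir is on standard time, UTC−11:30.
03:30 UTC − 11h30m = 16:00 Orkir (rolling into the previous day, 17 September 2016).

16:00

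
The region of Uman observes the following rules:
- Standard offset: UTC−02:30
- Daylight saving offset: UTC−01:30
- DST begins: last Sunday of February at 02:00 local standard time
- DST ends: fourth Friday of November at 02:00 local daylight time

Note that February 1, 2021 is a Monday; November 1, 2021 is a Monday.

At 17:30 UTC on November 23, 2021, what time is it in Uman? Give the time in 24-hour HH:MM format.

1 February 2021 is a Monday, so Sundays fall on 7, 14, 21, 28; the last is February 28.
1 November 2021 is a Monday, so the first Friday is November 5 and the fourth is November 26.
At the standard offset (UTC−02:30), 17:30 UTC − 2h30m = 15:00 Uman standard time.
The standard-time date in Uman, November 23, 2021, lies within the daylight-saving period (28 February – 26 November), so Uman is on daylight time, UTC−01:30.
17:30 UTC − 1h30m = 16:00 local.

16:00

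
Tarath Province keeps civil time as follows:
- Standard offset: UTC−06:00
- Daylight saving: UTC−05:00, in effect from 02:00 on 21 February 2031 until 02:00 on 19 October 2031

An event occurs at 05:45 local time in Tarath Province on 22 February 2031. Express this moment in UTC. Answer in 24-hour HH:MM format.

10:45

Daylight saving runs 21 February – 19 October; 22 February 2031 is inside that window, so Tarath Province is at UTC−05:00.
05:45 local + 5h = 10:45 UTC.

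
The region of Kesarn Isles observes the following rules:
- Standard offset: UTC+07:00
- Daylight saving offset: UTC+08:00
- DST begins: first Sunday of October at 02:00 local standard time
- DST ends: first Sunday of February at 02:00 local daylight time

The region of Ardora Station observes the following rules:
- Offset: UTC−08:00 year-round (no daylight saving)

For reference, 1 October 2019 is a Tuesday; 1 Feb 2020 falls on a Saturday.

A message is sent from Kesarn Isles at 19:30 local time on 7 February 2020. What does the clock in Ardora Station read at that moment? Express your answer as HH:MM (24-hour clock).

04:30

1 October 2019 is a Tuesday, so the first Sunday is October 6.
1 February 2020 is a Saturday, so the first Sunday is February 2.
7 February 2020 is outside the daylight-saving period (6 October 2019 – 2 February 2020), so Kesarn Isles is on standard time, UTC+07:00.
19:30 Kesarn Isles − 7h = 12:30 UTC.
Ardora Station has no daylight saving, so its offset is UTC−08:00 year-round.
12:30 UTC − 8h = 04:30 Ardora Station.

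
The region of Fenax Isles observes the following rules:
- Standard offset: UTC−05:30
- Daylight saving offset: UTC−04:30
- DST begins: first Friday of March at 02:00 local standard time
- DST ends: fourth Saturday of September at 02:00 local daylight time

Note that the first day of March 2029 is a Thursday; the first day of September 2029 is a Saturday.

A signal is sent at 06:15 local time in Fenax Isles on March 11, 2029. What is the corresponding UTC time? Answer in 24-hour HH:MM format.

10:45

1 March 2029 is a Thursday, so the first Friday is March 2.
1 September 2029 is a Saturday, so the first Saturday is September 1 and the fourth is September 22.
Daylight saving runs 2 March – 22 September; March 11, 2029 is inside that window, so Fenax Isles is at UTC−04:30.
06:15 local + 4h30m = 10:45 UTC.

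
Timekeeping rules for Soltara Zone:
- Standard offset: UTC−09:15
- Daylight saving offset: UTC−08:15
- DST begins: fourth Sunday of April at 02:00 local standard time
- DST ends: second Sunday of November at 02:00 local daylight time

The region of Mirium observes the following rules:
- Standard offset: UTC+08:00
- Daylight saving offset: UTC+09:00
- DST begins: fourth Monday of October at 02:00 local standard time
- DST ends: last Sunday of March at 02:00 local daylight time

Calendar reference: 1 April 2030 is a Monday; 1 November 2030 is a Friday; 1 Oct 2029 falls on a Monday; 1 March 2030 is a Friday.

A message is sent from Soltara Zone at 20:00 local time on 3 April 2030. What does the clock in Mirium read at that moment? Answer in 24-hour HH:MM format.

13:15

1 April 2030 is a Monday, so the first Sunday is April 7 and the fourth is April 28.
1 November 2030 is a Friday, so the first Sunday is November 3 and the second is November 10.
3 April 2030 is outside the daylight-saving period (28 April – 10 November), so Soltara Zone is on standard time, UTC−09:15.
20:00 Soltara Zone + 9h15m = 05:15 UTC (rolling into the next day, 4 April 2030).
1 October 2029 is a Monday, so the first Monday is October 1 and the fourth is October 22.
1 March 2030 is a Friday, so Sundays fall on 3, 10, 17, 24, 31; the last is March 31.
At the standard offset (UTC+08:00), 05:15 UTC + 8h = 13:15 Mirium standard time.
The standard-time date in Mirium, 4 April 2030, does not fall between 22 October 2029 and 31 March 2030, so daylight saving is not in effect and Mirium is at UTC+08:00.
05:15 UTC + 8h = 13:15 Mirium.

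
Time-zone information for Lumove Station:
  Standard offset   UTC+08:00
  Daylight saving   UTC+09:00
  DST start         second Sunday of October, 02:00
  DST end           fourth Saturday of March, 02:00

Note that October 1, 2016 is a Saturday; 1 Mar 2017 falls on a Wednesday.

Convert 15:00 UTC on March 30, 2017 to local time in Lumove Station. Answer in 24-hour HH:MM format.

1 October 2016 is a Saturday, so the first Sunday is October 2 and the second is October 9.
1 March 2017 is a Wednesday, so the first Saturday is March 4 and the fourth is March 25.
At the standard offset (UTC+08:00), 15:00 UTC + 8h = 23:00 Lumove Station standard time.
The standard-time date in Lumove Station, March 30, 2017, is outside the daylight-saving period (9 October 2016 – 25 March 2017), so Lumove Station is on standard time, UTC+08:00.
15:00 UTC + 8h = 23:00 local.

23:00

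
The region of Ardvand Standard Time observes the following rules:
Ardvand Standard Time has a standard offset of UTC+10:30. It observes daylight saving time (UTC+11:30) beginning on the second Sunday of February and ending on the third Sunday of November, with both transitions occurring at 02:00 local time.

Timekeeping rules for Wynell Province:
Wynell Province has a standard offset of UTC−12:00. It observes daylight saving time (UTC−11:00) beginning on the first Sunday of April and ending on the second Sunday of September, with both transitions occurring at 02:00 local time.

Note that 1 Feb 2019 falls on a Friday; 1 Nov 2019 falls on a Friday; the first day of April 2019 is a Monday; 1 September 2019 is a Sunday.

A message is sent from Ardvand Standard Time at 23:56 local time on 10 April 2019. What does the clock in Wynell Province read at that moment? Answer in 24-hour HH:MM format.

1 February 2019 is a Friday, so the first Sunday is February 3 and the second is February 10.
1 November 2019 is a Friday, so the first Sunday is November 3 and the third is November 17.
10 April 2019 falls between 10 February and 17 November, so daylight saving is in effect and Ardvand Standard Time is at UTC+11:30.
23:56 Ardvand Standard Time − 11h30m = 12:26 UTC.
1 April 2019 is a Monday, so the first Sunday is April 7.
1 September 2019 is a Sunday, so the first Sunday is September 1 and the second is September 8.
At the standard offset (UTC−12:00), 12:26 UTC − 12h = 00:26 Wynell Province standard time.
The standard-time date in Wynell Province, 10 April 2019, falls between 7 April and 8 September, so daylight saving is in effect and Wynell Province is at UTC−11:00.
12:26 UTC − 11h = 01:26 Wynell Province.

01:26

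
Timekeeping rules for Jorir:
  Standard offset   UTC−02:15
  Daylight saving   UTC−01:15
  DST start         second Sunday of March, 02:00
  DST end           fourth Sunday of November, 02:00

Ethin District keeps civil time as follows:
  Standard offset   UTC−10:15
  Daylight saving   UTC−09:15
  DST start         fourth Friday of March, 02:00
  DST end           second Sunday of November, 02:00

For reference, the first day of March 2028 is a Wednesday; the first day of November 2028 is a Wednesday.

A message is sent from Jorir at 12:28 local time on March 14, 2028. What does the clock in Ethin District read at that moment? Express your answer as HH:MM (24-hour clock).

03:28

1 March 2028 is a Wednesday, so the first Sunday is March 5 and the second is March 12.
1 November 2028 is a Wednesday, so the first Sunday is November 5 and the fourth is November 26.
March 14, 2028 lies within the daylight-saving period (12 March – 26 November), so Jorir is on daylight time, UTC−01:15.
12:28 Jorir + 1h15m = 13:43 UTC.
1 March 2028 is a Wednesday, so the first Friday is March 3 and the fourth is March 24.
1 November 2028 is a Wednesday, so the first Sunday is November 5 and the second is November 12.
At the standard offset (UTC−10:15), 13:43 UTC − 10h15m = 03:28 Ethin District standard time.
The standard-time date in Ethin District, March 14, 2028, is outside the daylight-saving period (24 March – 12 November), so Ethin District is on standard time, UTC−10:15.
13:43 UTC − 10h15m = 03:28 Ethin District.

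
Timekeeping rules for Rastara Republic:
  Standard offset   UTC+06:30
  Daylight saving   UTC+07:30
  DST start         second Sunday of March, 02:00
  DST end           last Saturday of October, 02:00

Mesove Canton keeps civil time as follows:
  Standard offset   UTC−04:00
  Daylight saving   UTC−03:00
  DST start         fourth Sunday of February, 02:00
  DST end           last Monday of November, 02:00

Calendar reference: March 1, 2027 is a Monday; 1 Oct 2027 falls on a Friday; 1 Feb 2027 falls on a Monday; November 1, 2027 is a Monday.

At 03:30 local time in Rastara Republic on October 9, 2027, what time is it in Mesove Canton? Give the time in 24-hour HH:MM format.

1 March 2027 is a Monday, so the first Sunday is March 7 and the second is March 14.
1 October 2027 is a Friday, so Saturdays fall on 2, 9, 16, 23, 30; the last is October 30.
October 9, 2027 falls between 14 March and 30 October, so daylight saving is in effect and Rastara Republic is at UTC+07:30.
03:30 Rastara Republic − 7h30m = 20:00 UTC (rolling into the previous day, 8 October 2027).
1 February 2027 is a Monday, so the first Sunday is February 7 and the fourth is February 28.
1 November 2027 is a Monday, so Mondays fall on 1, 8, 15, 22, 29; the last is November 29.
At the standard offset (UTC−04:00), 20:00 UTC − 4h = 16:00 Mesove Canton standard time.
Daylight saving runs 28 February – 29 November; the standard-time date in Mesove Canton, October 8, 2027, is inside that window, so Mesove Canton is at UTC−03:00.
20:00 UTC − 3h = 17:00 Mesove Canton.

17:00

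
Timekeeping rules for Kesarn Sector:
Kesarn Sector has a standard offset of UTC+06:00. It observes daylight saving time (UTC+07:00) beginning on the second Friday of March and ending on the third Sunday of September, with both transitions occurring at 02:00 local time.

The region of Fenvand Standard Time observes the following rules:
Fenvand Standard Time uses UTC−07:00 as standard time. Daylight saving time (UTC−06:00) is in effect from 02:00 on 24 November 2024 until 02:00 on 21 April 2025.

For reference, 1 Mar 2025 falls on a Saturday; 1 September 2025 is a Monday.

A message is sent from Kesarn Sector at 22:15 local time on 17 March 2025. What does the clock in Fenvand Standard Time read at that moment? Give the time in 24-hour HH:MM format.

09:15

1 March 2025 is a Saturday, so the first Friday is March 7 and the second is March 14.
1 September 2025 is a Monday, so the first Sunday is September 7 and the third is September 21.
Daylight saving runs 14 March – 21 September; 17 March 2025 is inside that window, so Kesarn Sector is at UTC+07:00.
22:15 Kesarn Sector − 7h = 15:15 UTC.
At the standard offset (UTC−07:00), 15:15 UTC − 7h = 08:15 Fenvand Standard Time standard time.
The standard-time date in Fenvand Standard Time, 17 March 2025, lies within the daylight-saving period (24 November 2024 – 21 April 2025), so Fenvand Standard Time is on daylight time, UTC−06:00.
15:15 UTC − 6h = 09:15 Fenvand Standard Time.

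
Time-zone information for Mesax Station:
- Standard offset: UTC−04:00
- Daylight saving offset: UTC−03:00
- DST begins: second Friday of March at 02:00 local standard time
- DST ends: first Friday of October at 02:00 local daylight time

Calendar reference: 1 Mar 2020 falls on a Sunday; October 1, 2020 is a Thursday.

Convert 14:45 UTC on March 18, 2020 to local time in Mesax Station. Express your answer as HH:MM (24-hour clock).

11:45

1 March 2020 is a Sunday, so the first Friday is March 6 and the second is March 13.
1 October 2020 is a Thursday, so the first Friday is October 2.
At the standard offset (UTC−04:00), 14:45 UTC − 4h = 10:45 Mesax Station standard time.
The standard-time date in Mesax Station, March 18, 2020, falls between 13 March and 2 October, so daylight saving is in effect and Mesax Station is at UTC−03:00.
14:45 UTC − 3h = 11:45 local.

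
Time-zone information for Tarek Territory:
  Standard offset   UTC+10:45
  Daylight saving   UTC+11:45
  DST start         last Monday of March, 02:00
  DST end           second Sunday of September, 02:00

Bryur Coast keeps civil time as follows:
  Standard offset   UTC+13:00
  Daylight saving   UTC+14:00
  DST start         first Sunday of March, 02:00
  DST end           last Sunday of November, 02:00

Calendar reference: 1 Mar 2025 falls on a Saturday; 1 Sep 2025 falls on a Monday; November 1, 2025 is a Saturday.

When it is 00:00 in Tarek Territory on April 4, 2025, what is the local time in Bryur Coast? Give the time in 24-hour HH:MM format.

02:15

1 March 2025 is a Saturday, so Mondays fall on 3, 10, 17, 24, 31; the last is March 31.
1 September 2025 is a Monday, so the first Sunday is September 7 and the second is September 14.
April 4, 2025 falls between 31 March and 14 September, so daylight saving is in effect and Tarek Territory is at UTC+11:45.
00:00 Tarek Territory − 11h45m = 12:15 UTC (rolling into the previous day, 3 April 2025).
1 March 2025 is a Saturday, so the first Sunday is March 2.
1 November 2025 is a Saturday, so Sundays fall on 2, 9, 16, 23, 30; the last is November 30.
At the standard offset (UTC+13:00), 12:15 UTC + 13h = 01:15 Bryur Coast standard time (rolling into the next day, 4 April 2025).
The standard-time date in Bryur Coast, April 4, 2025, falls between 2 March and 30 November, so daylight saving is in effect and Bryur Coast is at UTC+14:00.
12:15 UTC + 14h = 02:15 Bryur Coast (rolling into the next day, 4 April 2025).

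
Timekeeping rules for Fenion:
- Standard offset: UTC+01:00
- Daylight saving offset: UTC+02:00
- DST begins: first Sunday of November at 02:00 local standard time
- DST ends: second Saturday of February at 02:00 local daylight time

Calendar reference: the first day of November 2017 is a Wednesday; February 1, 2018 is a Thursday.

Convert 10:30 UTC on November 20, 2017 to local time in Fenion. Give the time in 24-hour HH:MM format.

12:30

1 November 2017 is a Wednesday, so the first Sunday is November 5.
1 February 2018 is a Thursday, so the first Saturday is February 3 and the second is February 10.
At the standard offset (UTC+01:00), 10:30 UTC + 1h = 11:30 Fenion standard time.
Daylight saving runs 5 November 2017 – 10 February 2018; the standard-time date in Fenion, November 20, 2017, is inside that window, so Fenion is at UTC+02:00.
10:30 UTC + 2h = 12:30 local.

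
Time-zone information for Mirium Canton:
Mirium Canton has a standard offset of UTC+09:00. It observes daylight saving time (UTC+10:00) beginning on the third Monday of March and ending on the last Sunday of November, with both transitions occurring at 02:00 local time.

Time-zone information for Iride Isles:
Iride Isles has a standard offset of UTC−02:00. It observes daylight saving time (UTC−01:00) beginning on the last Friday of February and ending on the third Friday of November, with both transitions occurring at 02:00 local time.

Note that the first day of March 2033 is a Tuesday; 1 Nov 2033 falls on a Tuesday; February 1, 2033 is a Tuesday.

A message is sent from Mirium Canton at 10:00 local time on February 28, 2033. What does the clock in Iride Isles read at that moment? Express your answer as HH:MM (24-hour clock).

00:00

1 March 2033 is a Tuesday, so the first Monday is March 7 and the third is March 21.
1 November 2033 is a Tuesday, so Sundays fall on 6, 13, 20, 27; the last is November 27.
February 28, 2033 is outside the daylight-saving period (21 March – 27 November), so Mirium Canton is on standard time, UTC+09:00.
10:00 Mirium Canton − 9h = 01:00 UTC.
1 February 2033 is a Tuesday, so Fridays fall on 4, 11, 18, 25; the last is February 25.
1 November 2033 is a Tuesday, so the first Friday is November 4 and the third is November 18.
At the standard offset (UTC−02:00), 01:00 UTC − 2h = 23:00 Iride Isles standard time (rolling into the previous day, 27 February 2033).
The standard-time date in Iride Isles, February 27, 2033, falls between 25 February and 18 November, so daylight saving is in effect and Iride Isles is at UTC−01:00.
01:00 UTC − 1h = 00:00 Iride Isles.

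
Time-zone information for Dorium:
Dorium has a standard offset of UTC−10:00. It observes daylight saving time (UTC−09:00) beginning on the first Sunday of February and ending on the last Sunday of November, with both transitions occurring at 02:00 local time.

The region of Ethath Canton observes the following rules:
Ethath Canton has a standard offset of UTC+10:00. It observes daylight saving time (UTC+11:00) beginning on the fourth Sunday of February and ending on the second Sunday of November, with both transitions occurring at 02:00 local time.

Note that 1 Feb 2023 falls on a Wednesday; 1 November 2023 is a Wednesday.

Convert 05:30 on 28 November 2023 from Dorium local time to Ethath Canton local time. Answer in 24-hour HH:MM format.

1 February 2023 is a Wednesday, so the first Sunday is February 5.
1 November 2023 is a Wednesday, so Sundays fall on 5, 12, 19, 26; the last is November 26.
Daylight saving runs 5 February – 26 November; 28 November 2023 is outside that window, so Dorium is on standard time at UTC−10:00.
05:30 Dorium + 10h = 15:30 UTC.
1 February 2023 is a Wednesday, so the first Sunday is February 5 and the fourth is February 26.
1 November 2023 is a Wednesday, so the first Sunday is November 5 and the second is November 12.
At the standard offset (UTC+10:00), 15:30 UTC + 10h = 01:30 Ethath Canton standard time (rolling into the next day, 29 November 2023).
Daylight saving runs 26 February – 12 November; the standard-time date in Ethath Canton, 29 November 2023, is outside that window, so Ethath Canton is on standard time at UTC+10:00.
15:30 UTC + 10h = 01:30 Ethath Canton (rolling into the next day, 29 November 2023).

01:30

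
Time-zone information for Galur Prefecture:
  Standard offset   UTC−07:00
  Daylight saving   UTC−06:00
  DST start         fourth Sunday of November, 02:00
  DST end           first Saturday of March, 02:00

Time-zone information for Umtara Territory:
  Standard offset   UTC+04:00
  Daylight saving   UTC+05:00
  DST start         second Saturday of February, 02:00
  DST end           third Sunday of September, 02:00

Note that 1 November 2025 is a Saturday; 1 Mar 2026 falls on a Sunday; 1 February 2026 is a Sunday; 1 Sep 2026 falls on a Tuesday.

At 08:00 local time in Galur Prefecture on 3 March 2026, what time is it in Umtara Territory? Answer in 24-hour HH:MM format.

19:00

1 November 2025 is a Saturday, so the first Sunday is November 2 and the fourth is November 23.
1 March 2026 is a Sunday, so the first Saturday is March 7.
3 March 2026 lies within the daylight-saving period (23 November 2025 – 7 March 2026), so Galur Prefecture is on daylight time, UTC−06:00.
08:00 Galur Prefecture + 6h = 14:00 UTC.
1 February 2026 is a Sunday, so the first Saturday is February 7 and the second is February 14.
1 September 2026 is a Tuesday, so the first Sunday is September 6 and the third is September 20.
At the standard offset (UTC+04:00), 14:00 UTC + 4h = 18:00 Umtara Territory standard time.
Daylight saving runs 14 February – 20 September; the standard-time date in Umtara Territory, 3 March 2026, is inside that window, so Umtara Territory is at UTC+05:00.
14:00 UTC + 5h = 19:00 Umtara Territory.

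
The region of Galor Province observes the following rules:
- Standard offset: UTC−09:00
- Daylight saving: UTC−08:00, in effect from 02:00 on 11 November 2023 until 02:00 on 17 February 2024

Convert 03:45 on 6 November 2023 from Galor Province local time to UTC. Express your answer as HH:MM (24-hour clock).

6 November 2023 is outside the daylight-saving period (11 November 2023 – 17 February 2024), so Galor Province is on standard time, UTC−09:00.
03:45 local + 9h = 12:45 UTC.

12:45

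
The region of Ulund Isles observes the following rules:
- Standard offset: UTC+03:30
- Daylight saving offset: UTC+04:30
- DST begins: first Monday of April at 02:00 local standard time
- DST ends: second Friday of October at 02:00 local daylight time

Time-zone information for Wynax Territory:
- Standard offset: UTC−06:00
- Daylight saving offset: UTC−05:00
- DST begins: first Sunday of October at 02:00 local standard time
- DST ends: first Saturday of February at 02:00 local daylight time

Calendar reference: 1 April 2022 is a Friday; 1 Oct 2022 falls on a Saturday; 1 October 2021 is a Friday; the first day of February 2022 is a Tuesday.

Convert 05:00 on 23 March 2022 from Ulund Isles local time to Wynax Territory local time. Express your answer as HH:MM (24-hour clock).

19:30

1 April 2022 is a Friday, so the first Monday is April 4.
1 October 2022 is a Saturday, so the first Friday is October 7 and the second is October 14.
23 March 2022 is outside the daylight-saving period (4 April – 14 October), so Ulund Isles is on standard time, UTC+03:30.
05:00 Ulund Isles − 3h30m = 01:30 UTC.
1 October 2021 is a Friday, so the first Sunday is October 3.
1 February 2022 is a Tuesday, so the first Saturday is February 5.
At the standard offset (UTC−06:00), 01:30 UTC − 6h = 19:30 Wynax Territory standard time (rolling into the previous day, 22 March 2022).
The standard-time date in Wynax Territory, 22 March 2022, is outside the daylight-saving period (3 October 2021 – 5 February 2022), so Wynax Territory is on standard time, UTC−06:00.
01:30 UTC − 6h = 19:30 Wynax Territory (rolling into the previous day, 22 March 2022).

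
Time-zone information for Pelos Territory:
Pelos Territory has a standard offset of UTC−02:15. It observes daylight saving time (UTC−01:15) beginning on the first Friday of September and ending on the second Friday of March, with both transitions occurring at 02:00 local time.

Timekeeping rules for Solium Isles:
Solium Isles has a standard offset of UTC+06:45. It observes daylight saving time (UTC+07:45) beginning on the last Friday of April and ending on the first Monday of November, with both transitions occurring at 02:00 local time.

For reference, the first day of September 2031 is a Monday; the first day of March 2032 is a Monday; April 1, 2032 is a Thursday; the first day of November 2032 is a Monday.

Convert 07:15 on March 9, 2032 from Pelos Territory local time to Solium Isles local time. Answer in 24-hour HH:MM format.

15:15

1 September 2031 is a Monday, so the first Friday is September 5.
1 March 2032 is a Monday, so the first Friday is March 5 and the second is March 12.
March 9, 2032 falls between 5 September 2031 and 12 March 2032, so daylight saving is in effect and Pelos Territory is at UTC−01:15.
07:15 Pelos Territory + 1h15m = 08:30 UTC.
1 April 2032 is a Thursday, so Fridays fall on 2, 9, 16, 23, 30; the last is April 30.
1 November 2032 is a Monday, so the first Monday is November 1.
At the standard offset (UTC+06:45), 08:30 UTC + 6h45m = 15:15 Solium Isles standard time.
Daylight saving runs 30 April – 1 November; the standard-time date in Solium Isles, March 9, 2032, is outside that window, so Solium Isles is on standard time at UTC+06:45.
08:30 UTC + 6h45m = 15:15 Solium Isles.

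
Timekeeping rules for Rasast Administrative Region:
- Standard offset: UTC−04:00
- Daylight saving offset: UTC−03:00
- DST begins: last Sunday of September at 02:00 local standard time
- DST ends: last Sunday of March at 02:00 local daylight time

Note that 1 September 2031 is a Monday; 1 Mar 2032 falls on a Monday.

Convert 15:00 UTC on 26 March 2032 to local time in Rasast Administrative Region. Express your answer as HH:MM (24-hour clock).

1 September 2031 is a Monday, so Sundays fall on 7, 14, 21, 28; the last is September 28.
1 March 2032 is a Monday, so Sundays fall on 7, 14, 21, 28; the last is March 28.
At the standard offset (UTC−04:00), 15:00 UTC − 4h = 11:00 Rasast Administrative Region standard time.
The standard-time date in Rasast Administrative Region, 26 March 2032, falls between 28 September 2031 and 28 March 2032, so daylight saving is in effect and Rasast Administrative Region is at UTC−03:00.
15:00 UTC − 3h = 12:00 local.

12:00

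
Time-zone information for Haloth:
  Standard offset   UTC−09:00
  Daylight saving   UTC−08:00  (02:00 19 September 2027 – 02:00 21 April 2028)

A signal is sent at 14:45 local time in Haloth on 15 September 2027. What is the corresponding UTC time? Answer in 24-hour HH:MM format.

23:45

15 September 2027 is outside the daylight-saving period (19 September 2027 – 21 April 2028), so Haloth is on standard time, UTC−09:00.
14:45 local + 9h = 23:45 UTC.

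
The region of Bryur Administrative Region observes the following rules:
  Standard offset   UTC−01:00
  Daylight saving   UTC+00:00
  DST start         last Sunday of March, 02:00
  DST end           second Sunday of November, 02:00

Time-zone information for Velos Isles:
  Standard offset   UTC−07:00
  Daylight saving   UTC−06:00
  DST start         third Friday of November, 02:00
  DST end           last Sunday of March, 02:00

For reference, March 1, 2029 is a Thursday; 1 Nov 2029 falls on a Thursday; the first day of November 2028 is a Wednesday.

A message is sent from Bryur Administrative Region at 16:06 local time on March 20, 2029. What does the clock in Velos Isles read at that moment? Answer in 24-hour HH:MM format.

1 March 2029 is a Thursday, so Sundays fall on 4, 11, 18, 25; the last is March 25.
1 November 2029 is a Thursday, so the first Sunday is November 4 and the second is November 11.
March 20, 2029 does not fall between 25 March and 11 November, so daylight saving is not in effect and Bryur Administrative Region is at UTC−01:00.
16:06 Bryur Administrative Region + 1h = 17:06 UTC.
1 November 2028 is a Wednesday, so the first Friday is November 3 and the third is November 17.
1 March 2029 is a Thursday, so Sundays fall on 4, 11, 18, 25; the last is March 25.
At the standard offset (UTC−07:00), 17:06 UTC − 7h = 10:06 Velos Isles standard time.
The standard-time date in Velos Isles, March 20, 2029, falls between 17 November 2028 and 25 March 2029, so daylight saving is in effect and Velos Isles is at UTC−06:00.
17:06 UTC − 6h = 11:06 Velos Isles.

11:06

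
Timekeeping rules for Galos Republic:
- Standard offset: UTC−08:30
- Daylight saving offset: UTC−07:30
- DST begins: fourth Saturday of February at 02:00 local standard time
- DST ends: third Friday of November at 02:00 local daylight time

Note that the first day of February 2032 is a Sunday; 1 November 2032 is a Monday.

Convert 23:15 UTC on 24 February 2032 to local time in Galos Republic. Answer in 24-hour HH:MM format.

14:45

1 February 2032 is a Sunday, so the first Saturday is February 7 and the fourth is February 28.
1 November 2032 is a Monday, so the first Friday is November 5 and the third is November 19.
At the standard offset (UTC−08:30), 23:15 UTC − 8h30m = 14:45 Galos Republic standard time.
The standard-time date in Galos Republic, 24 February 2032, is outside the daylight-saving period (28 February – 19 November), so Galos Republic is on standard time, UTC−08:30.
23:15 UTC − 8h30m = 14:45 local.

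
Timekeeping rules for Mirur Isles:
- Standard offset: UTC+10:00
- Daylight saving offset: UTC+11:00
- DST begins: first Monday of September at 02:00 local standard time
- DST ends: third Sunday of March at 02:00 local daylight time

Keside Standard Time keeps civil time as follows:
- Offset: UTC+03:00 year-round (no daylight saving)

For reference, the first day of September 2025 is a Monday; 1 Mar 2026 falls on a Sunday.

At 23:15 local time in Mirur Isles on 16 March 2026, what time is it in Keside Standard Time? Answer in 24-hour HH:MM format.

16:15

1 September 2025 is a Monday, so the first Monday is September 1.
1 March 2026 is a Sunday, so the first Sunday is March 1 and the third is March 15.
16 March 2026 does not fall between 1 September 2025 and 15 March 2026, so daylight saving is not in effect and Mirur Isles is at UTC+10:00.
23:15 Mirur Isles − 10h = 13:15 UTC.
Keside Standard Time stays on UTC+03:00 all year.
13:15 UTC + 3h = 16:15 Keside Standard Time.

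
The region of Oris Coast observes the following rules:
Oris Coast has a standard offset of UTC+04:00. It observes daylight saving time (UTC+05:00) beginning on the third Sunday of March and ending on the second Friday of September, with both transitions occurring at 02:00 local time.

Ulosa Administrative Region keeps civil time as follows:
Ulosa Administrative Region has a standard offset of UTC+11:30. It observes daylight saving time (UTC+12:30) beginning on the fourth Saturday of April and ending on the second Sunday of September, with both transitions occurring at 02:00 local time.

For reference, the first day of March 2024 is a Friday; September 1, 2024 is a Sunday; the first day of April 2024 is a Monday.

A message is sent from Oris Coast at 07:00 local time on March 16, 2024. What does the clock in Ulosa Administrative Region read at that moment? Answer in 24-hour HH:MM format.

14:30

1 March 2024 is a Friday, so the first Sunday is March 3 and the third is March 17.
1 September 2024 is a Sunday, so the first Friday is September 6 and the second is September 13.
March 16, 2024 does not fall between 17 March and 13 September, so daylight saving is not in effect and Oris Coast is at UTC+04:00.
07:00 Oris Coast − 4h = 03:00 UTC.
1 April 2024 is a Monday, so the first Saturday is April 6 and the fourth is April 27.
1 September 2024 is a Sunday, so the first Sunday is September 1 and the second is September 8.
At the standard offset (UTC+11:30), 03:00 UTC + 11h30m = 14:30 Ulosa Administrative Region standard time.
The standard-time date in Ulosa Administrative Region, March 16, 2024, is outside the daylight-saving period (27 April – 8 September), so Ulosa Administrative Region is on standard time, UTC+11:30.
03:00 UTC + 11h30m = 14:30 Ulosa Administrative Region.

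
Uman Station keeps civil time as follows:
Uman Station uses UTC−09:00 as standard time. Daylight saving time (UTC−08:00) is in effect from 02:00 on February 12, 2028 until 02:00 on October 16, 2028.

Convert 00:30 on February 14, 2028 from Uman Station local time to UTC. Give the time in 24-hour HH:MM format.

Daylight saving runs 12 February – 16 October; February 14, 2028 is inside that window, so Uman Station is at UTC−08:00.
00:30 local + 8h = 08:30 UTC.

08:30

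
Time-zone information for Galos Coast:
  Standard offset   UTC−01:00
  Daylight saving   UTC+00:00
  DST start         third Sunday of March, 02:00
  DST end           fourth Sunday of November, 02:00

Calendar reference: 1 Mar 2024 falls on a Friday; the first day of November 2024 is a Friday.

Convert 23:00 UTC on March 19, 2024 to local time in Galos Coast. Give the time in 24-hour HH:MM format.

23:00

1 March 2024 is a Friday, so the first Sunday is March 3 and the third is March 17.
1 November 2024 is a Friday, so the first Sunday is November 3 and the fourth is November 24.
At the standard offset (UTC−01:00), 23:00 UTC − 1h = 22:00 Galos Coast standard time.
The standard-time date in Galos Coast, March 19, 2024, falls between 17 March and 24 November, so daylight saving is in effect and Galos Coast is at UTC+00:00.
23:00 UTC + 0h = 23:00 local.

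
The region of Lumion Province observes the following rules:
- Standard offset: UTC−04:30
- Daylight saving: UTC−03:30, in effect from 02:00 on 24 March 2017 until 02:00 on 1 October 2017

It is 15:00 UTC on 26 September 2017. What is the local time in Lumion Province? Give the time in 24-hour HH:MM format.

At the standard offset (UTC−04:30), 15:00 UTC − 4h30m = 10:30 Lumion Province standard time.
The standard-time date in Lumion Province, 26 September 2017, lies within the daylight-saving period (24 March – 1 October), so Lumion Province is on daylight time, UTC−03:30.
15:00 UTC − 3h30m = 11:30 local.

11:30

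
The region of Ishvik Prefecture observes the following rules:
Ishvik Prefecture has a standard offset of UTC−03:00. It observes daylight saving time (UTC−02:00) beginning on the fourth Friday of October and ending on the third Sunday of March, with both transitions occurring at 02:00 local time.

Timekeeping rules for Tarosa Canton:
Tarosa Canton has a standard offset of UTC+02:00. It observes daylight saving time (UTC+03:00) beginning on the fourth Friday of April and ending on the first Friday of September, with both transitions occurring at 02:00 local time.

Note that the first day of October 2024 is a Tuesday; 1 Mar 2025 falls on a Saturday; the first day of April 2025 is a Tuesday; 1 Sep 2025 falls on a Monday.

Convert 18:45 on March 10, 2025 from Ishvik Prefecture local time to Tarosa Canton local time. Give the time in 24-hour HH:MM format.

1 October 2024 is a Tuesday, so the first Friday is October 4 and the fourth is October 25.
1 March 2025 is a Saturday, so the first Sunday is March 2 and the third is March 16.
March 10, 2025 falls between 25 October 2024 and 16 March 2025, so daylight saving is in effect and Ishvik Prefecture is at UTC−02:00.
18:45 Ishvik Prefecture + 2h = 20:45 UTC.
1 April 2025 is a Tuesday, so the first Friday is April 4 and the fourth is April 25.
1 September 2025 is a Monday, so the first Friday is September 5.
At the standard offset (UTC+02:00), 20:45 UTC + 2h = 22:45 Tarosa Canton standard time.
The standard-time date in Tarosa Canton, March 10, 2025, does not fall between 25 April and 5 September, so daylight saving is not in effect and Tarosa Canton is at UTC+02:00.
20:45 UTC + 2h = 22:45 Tarosa Canton.

22:45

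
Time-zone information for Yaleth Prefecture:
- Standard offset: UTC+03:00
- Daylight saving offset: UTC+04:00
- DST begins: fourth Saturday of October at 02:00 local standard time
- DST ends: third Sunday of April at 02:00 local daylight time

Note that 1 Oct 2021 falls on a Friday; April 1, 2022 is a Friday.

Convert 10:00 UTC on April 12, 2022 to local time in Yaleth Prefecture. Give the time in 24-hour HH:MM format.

1 October 2021 is a Friday, so the first Saturday is October 2 and the fourth is October 23.
1 April 2022 is a Friday, so the first Sunday is April 3 and the third is April 17.
At the standard offset (UTC+03:00), 10:00 UTC + 3h = 13:00 Yaleth Prefecture standard time.
The standard-time date in Yaleth Prefecture, April 12, 2022, falls between 23 October 2021 and 17 April 2022, so daylight saving is in effect and Yaleth Prefecture is at UTC+04:00.
10:00 UTC + 4h = 14:00 local.

14:00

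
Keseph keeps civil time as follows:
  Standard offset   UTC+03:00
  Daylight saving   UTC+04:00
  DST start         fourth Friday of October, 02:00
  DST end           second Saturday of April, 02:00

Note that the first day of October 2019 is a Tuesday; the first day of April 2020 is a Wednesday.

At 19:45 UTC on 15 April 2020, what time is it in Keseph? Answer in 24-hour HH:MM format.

1 October 2019 is a Tuesday, so the first Friday is October 4 and the fourth is October 25.
1 April 2020 is a Wednesday, so the first Saturday is April 4 and the second is April 11.
At the standard offset (UTC+03:00), 19:45 UTC + 3h = 22:45 Keseph standard time.
The standard-time date in Keseph, 15 April 2020, is outside the daylight-saving period (25 October 2019 – 11 April 2020), so Keseph is on standard time, UTC+03:00.
19:45 UTC + 3h = 22:45 local.

22:45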